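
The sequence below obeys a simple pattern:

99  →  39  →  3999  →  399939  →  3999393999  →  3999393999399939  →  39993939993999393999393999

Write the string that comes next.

399939399939993939993939993999393999399939

From term 3 onward, concatenate the last term with the second-to-last: 39·99 = 3999, 3999·39 = 399939, …
The next term joins 39993939993999393999393999 and 3999393999399939.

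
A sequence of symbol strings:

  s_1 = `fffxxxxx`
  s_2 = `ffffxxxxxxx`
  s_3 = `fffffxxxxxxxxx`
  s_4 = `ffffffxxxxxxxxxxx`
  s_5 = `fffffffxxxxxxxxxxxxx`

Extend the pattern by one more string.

ffffffffxxxxxxxxxxxxxxx

Each string has the form f^{n+1} x^{2n+1}, where the shown terms are n = 2, 3, 4, 5, 6.
Setting n = 7 gives 8, 15 characters in each block.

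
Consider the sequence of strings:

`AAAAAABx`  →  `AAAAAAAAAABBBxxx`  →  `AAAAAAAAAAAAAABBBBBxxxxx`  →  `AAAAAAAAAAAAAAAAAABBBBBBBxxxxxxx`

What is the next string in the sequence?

AAAAAAAAAAAAAAAAAAAAAABBBBBBBBBxxxxxxxxx

Reading off run lengths: A runs 6, 10, 14, 18; B runs 1, 3, 5, 7; x runs 1, 3, 5, 7 — each is linear in n (n = 1, 2, …).
For the next term, n = 5, so the run lengths are 22, 9, 9.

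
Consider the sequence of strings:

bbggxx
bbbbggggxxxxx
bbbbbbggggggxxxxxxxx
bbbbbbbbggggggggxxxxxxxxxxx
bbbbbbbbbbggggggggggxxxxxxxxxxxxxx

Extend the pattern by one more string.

bbbbbbbbbbbbggggggggggggxxxxxxxxxxxxxxxxx

Term n consists of 2n b's, followed by 2n g's, followed by 3n-1 x's (n = 1, 2, …).
Setting n = 6 gives 12, 12, 17 characters in each block.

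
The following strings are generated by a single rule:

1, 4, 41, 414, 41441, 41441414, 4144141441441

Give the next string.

From term 3 onward, concatenate the last term with the second-to-last: 4·1 = 41, 41·4 = 414, …
The next term joins 4144141441441 and 41441414.

414414144144141441414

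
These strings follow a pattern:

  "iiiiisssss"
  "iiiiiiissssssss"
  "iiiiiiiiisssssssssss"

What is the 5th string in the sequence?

iiiiiiiiiiiiisssssssssssssssss

Reading off run lengths: i runs 5, 7, 9; s runs 5, 8, 11 — each is linear in n, where the shown terms are n = 2, 3, 4.
At n = 6 the blocks have lengths 13, 17.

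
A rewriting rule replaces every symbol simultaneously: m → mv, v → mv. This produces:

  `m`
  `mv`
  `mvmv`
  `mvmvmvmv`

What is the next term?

Rewriting each symbol of mvmvmvmv: m→mv, v→mv, m→mv, v→mv, m→mv, v→mv, m→mv, v→mv, which concatenates to mv mv mv mv mv mv mv mv.

mvmvmvmvmvmvmvmv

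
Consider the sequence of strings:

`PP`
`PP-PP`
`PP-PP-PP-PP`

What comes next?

PP-PP-PP-PP-PP-PP-PP-PP

Every step duplicates the string with '-' between the halves.
One more doubling of PP-PP-PP-PP gives the answer.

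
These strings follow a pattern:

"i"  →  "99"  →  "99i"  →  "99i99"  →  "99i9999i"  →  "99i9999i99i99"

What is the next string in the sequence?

This is a Fibonacci-style word recurrence s(k) = s(k−1)·s(k−2): e.g. 99·i = 99i.
The next term joins 99i9999i99i99 and 99i9999i.

99i9999i99i9999i9999i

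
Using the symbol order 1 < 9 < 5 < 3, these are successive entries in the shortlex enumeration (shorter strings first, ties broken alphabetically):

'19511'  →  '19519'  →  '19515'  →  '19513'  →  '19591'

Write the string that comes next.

Treat 19591 as a base-4 numeral over the given alphabet and add one, carrying through any trailing 3's.

19599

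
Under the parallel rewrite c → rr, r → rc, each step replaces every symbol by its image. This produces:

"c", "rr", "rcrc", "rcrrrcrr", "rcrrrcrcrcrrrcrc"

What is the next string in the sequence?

φ(rcrrrcrcrcrrrcrc) expands symbol-by-symbol to rc rr rc rc rc rr rc rr rc rr rc rc rc rr rc rr; joining the 16 pieces gives the next term.

rcrrrcrcrcrrrcrrrcrrrcrcrcrrrcrr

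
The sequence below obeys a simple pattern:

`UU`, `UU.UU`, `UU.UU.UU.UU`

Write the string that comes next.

s(k+1) = s(k)·.·s(k) — each term doubles the last with '.' between the halves.
So the next term is two copies of UU.UU.UU.UU with '.' between the halves.

UU.UU.UU.UU.UU.UU.UU.UU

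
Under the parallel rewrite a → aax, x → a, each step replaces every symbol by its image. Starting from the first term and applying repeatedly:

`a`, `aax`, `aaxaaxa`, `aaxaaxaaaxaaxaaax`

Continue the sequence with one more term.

aaxaaxaaaxaaxaaaxaaxaaxaaaxaaxaaaxaaxaaxa

Applying the rule to each of the 17 symbols of aaxaaxaaaxaaxaaax gives the pieces aax aax a aax aax a aax aax aax a aax aax a aax aax aax a, which concatenate to the answer.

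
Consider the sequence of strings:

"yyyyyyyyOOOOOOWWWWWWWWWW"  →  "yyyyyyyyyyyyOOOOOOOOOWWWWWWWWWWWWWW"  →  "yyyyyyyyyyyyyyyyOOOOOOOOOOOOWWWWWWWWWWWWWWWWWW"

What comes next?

yyyyyyyyyyyyyyyyyyyyOOOOOOOOOOOOOOOWWWWWWWWWWWWWWWWWWWWWW

The n-th term is 4n y's then 3n O's then 4n+2 W's, where the shown terms are n = 2, 3, 4.
Setting n = 5 gives 20, 15, 22 characters in each block.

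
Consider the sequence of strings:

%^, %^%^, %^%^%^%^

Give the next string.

Each string is two copies of the previous one concatenated.
One more doubling of %^%^%^%^ gives the answer.

%^%^%^%^%^%^%^%^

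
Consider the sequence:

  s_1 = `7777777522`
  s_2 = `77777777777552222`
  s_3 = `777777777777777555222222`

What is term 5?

Term n consists of 4n-1 7's, followed by n-1 5's, followed by 2n-2 2's, where the shown terms are n = 2, 3, 4.
Setting n = 6 gives 23, 5, 10 characters in each block.

77777777777777777777777555552222222222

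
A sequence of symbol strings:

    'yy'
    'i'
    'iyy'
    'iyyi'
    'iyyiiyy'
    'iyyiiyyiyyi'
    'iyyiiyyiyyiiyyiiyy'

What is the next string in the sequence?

iyyiiyyiyyiiyyiiyyiyyiiyyiyyi

Each term (from the third on) is the previous term followed by the one before it: term 3 = i·yy = iyy.
Continuing: iyyiiyyiyyiiyyiiyy · iyyiiyyiyyi gives term 8.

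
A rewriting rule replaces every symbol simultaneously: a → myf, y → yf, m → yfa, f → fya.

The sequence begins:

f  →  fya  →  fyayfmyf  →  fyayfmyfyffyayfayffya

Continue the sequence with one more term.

Replace each of the 21 characters of fyayfmyfyffyayfayffya in place — fya yf myf yf fya yfa yf fya yf fya fya yf myf yf fya myf yf fya fya yf myf — and concatenate.

fyayfmyfyffyayfayffyayffyafyayfmyfyffyamyfyffyafyayfmyf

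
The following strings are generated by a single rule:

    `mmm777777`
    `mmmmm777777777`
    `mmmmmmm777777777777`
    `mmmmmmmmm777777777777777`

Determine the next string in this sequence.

The n-th term is 2n-1 m's then 3n 7's, where the shown terms are n = 2, 3, 4, 5.
For the next term, n = 6, so the run lengths are 11, 18.

mmmmmmmmmmm777777777777777777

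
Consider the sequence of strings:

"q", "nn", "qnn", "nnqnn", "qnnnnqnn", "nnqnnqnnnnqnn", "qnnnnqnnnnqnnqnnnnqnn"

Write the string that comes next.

nnqnnqnnnnqnnqnnnnqnnnnqnnqnnnnqnn

From term 3 onward, concatenate the second-to-last term with the last: q·nn = qnn, nn·qnn = nnqnn, …
The next term joins nnqnnqnnnnqnn and qnnnnqnnnnqnnqnnnnqnn.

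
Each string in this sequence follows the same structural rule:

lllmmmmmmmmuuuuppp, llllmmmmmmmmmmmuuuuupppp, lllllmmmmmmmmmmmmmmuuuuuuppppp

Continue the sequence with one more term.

Each string has the form l^{n} m^{3n-1} u^{n+1} p^{n}, where the shown terms are n = 3, 4, 5.
Setting n = 6 gives 6, 17, 7, 6 characters in each block.

llllllmmmmmmmmmmmmmmmmmuuuuuuupppppp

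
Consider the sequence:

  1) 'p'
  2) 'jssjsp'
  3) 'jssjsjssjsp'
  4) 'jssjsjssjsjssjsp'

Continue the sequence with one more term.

The strings grow by a fixed prefix jssjs each time.
Applying this once more to jssjsjssjsjssjsp:

jssjsjssjsjssjsjssjsp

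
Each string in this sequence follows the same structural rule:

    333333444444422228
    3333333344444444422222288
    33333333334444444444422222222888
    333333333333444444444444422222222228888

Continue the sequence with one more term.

3333333333333344444444444444422222222222288888

Reading off run lengths: 3 runs 6, 8, 10, 12; 4 runs 7, 9, 11, 13; 2 runs 4, 6, 8, 10; 8 runs 1, 2, 3, 4 — each is linear in n, where the shown terms are n = 3, 4, 5, 6.
At n = 7 the blocks have lengths 14, 15, 12, 5.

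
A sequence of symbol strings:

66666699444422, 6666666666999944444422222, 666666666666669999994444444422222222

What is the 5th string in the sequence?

The n-th term is 4n+2 6's then 2n 9's then 2n+2 4's then 3n-1 2's (n = 1, 2, …).
For term 5, n = 5, so the run lengths are 22, 10, 12, 14.

6666666666666666666666999999999944444444444422222222222222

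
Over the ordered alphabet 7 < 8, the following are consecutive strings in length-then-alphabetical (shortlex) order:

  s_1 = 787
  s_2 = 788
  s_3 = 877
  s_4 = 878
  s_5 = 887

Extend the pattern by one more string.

888

Treat 887 as a base-2 numeral over the given alphabet and add one, carrying through any trailing 8's.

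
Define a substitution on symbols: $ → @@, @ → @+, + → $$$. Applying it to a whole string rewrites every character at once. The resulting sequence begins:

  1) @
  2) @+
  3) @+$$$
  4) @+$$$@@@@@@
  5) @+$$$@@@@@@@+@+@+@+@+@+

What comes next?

@+$$$@@@@@@@+@+@+@+@+@+@+$$$@+$$$@+$$$@+$$$@+$$$@+$$$

Replace each of the 23 characters of @+$$$@@@@@@@+@+@+@+@+@+ in place — @+ $$$ @@ @@ @@ @+ @+ @+ @+ @+ @+ @+ $$$ @+ $$$ @+ $$$ @+ $$$ @+ $$$ @+ $$$ — and concatenate.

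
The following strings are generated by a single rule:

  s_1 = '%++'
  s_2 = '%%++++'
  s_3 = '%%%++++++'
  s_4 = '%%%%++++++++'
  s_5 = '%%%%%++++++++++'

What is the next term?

Reading off run lengths: % runs 1, 2, 3, 4, 5; + runs 2, 4, 6, 8, 10 — each is linear in n (n = 1, 2, …).
At n = 6 the blocks have lengths 6, 12.

%%%%%%++++++++++++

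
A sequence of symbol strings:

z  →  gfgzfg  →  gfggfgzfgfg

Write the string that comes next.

Each term wraps the previous one in gfg on the left and fg on the right.
Applying this once more to gfggfgzfgfg:

gfggfggfgzfgfgfg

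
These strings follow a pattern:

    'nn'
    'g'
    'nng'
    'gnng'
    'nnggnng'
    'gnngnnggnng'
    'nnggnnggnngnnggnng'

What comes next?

This is a Fibonacci-style word recurrence s(k) = s(k−2)·s(k−1): e.g. nn·g = nng.
The next term joins gnngnnggnng and nnggnnggnngnnggnng.

gnngnnggnngnnggnnggnngnnggnng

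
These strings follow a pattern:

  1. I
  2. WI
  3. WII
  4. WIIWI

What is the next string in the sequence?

WIIWIWII

Each term (from the third on) is the previous term followed by the one before it: term 3 = WI·I = WII.
So term 5 is WIIWI·WII.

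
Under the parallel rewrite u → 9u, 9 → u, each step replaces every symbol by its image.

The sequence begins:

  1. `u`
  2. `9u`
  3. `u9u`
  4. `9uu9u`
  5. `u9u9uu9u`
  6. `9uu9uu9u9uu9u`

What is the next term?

u9u9uu9u9uu9uu9u9uu9u

Applying the rule to each of the 13 symbols of 9uu9uu9u9uu9u gives the pieces u 9u 9u u 9u 9u u 9u u 9u 9u u 9u, which concatenate to the answer.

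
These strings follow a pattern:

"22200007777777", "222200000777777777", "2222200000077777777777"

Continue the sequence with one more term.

22222200000007777777777777

Term n consists of n 2's, followed by n+1 0's, followed by 2n+1 7's, where the shown terms are n = 3, 4, 5.
At n = 6 the blocks have lengths 6, 7, 13.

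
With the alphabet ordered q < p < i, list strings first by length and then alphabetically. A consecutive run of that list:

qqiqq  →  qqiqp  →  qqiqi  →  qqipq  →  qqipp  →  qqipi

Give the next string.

Find the rightmost character of qqipi below i, bump it to the next letter, and reset everything to its right to q.

qqiiq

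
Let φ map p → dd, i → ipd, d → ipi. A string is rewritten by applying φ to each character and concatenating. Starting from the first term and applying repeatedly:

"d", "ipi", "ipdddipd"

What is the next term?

ipdddipiipiipiipdddipi

Rewriting each symbol of ipdddipd: i→ipd, p→dd, d→ipi, d→ipi, d→ipi, i→ipd, p→dd, d→ipi, which concatenates to ipd dd ipi ipi ipi ipd dd ipi.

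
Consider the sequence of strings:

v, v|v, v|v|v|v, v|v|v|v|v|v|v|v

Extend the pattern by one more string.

Each string is two copies of the previous one joined by '|'.
One more doubling of v|v|v|v|v|v|v|v gives the answer.

v|v|v|v|v|v|v|v|v|v|v|v|v|v|v|v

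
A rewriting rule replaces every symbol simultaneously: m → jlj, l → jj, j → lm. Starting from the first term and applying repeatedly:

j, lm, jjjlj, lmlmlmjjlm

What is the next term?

Apply φ to lmlmlmjjlm symbol by symbol: l→jj, m→jlj, l→jj, m→jlj, l→jj, m→jlj, j→lm, j→lm, l→jj, m→jlj; joined: jj jlj jj jlj jj jlj lm lm jj jlj.

jjjljjjjljjjjljlmlmjjjlj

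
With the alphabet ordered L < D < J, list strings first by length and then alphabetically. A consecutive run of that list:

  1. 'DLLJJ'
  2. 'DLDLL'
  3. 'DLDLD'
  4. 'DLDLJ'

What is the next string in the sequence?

Treat DLDLJ as a base-3 numeral over the given alphabet and add one, carrying through any trailing J's.

DLDDL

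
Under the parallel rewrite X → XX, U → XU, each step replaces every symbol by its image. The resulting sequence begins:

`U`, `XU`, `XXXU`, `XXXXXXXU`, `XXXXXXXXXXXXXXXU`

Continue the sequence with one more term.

φ(XXXXXXXXXXXXXXXU) expands symbol-by-symbol to XX XX XX XX XX XX XX XX XX XX XX XX XX XX XX XU; joining the 16 pieces gives the next term.

XXXXXXXXXXXXXXXXXXXXXXXXXXXXXXXU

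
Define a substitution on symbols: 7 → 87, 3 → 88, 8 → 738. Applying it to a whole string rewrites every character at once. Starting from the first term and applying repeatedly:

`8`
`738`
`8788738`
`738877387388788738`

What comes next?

Rewriting the 18 symbols of 738877387388788738 one by one yields 87 88 738 738 87 87 88 738 87 88 738 738 87 738 738 87 88 738; concatenated:

87887387388787887388788738738877387388788738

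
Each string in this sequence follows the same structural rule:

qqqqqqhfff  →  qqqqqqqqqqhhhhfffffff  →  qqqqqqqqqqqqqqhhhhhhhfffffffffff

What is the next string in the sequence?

Reading off run lengths: q runs 6, 10, 14; h runs 1, 4, 7; f runs 3, 7, 11 — each is linear in n (n = 1, 2, …).
For the next term, n = 4, so the run lengths are 18, 10, 15.

qqqqqqqqqqqqqqqqqqhhhhhhhhhhfffffffffffffff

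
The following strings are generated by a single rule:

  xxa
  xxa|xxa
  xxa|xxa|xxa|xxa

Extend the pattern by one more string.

Every step duplicates the string with '|' between the halves.
Doubling xxa|xxa|xxa|xxa with '|' between the halves:

xxa|xxa|xxa|xxa|xxa|xxa|xxa|xxa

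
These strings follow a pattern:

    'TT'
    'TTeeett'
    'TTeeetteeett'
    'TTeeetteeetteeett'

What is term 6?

TTeeetteeetteeetteeetteeett

Every step adds eeett to the end: s(k+1) = s(k)·eeett.
From TTeeetteeetteeett, 2 further steps: TTeeetteeetteeett → TTeeetteeetteeetteeett → (answer).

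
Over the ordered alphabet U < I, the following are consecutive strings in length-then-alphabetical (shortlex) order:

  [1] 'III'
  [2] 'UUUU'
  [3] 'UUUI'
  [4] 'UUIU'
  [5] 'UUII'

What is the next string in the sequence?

Treat UUII as a base-2 numeral over the given alphabet and add one, carrying through any trailing I's.

UIUU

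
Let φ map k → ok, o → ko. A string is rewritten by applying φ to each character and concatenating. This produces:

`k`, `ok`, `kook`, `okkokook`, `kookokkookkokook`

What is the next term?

okkokookkookokkokookokkookkokook

Applying the rule to each of the 16 symbols of kookokkookkokook gives the pieces ok ko ko ok ko ok ok ko ko ok ok ko ok ko ko ok, which concatenate to the answer.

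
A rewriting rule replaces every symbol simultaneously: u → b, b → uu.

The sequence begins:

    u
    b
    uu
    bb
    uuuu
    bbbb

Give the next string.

Expanding bbbb: b→uu, b→uu, b→uu, b→uu. Concatenated: uu uu uu uu.

uuuuuuuu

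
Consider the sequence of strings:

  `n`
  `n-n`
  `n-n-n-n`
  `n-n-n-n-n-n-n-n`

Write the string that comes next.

Every step duplicates the string with '-' between the halves.
Doubling n-n-n-n-n-n-n-n with '-' between the halves:

n-n-n-n-n-n-n-n-n-n-n-n-n-n-n-n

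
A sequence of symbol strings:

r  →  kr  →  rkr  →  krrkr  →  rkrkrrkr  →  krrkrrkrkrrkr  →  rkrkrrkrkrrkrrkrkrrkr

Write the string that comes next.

krrkrrkrkrrkrrkrkrrkrkrrkrrkrkrrkr

Each term (from the third on) is the two preceding terms concatenated in order: term 3 = r·kr = rkr.
Continuing: krrkrrkrkrrkr · rkrkrrkrkrrkrrkrkrrkr gives term 8.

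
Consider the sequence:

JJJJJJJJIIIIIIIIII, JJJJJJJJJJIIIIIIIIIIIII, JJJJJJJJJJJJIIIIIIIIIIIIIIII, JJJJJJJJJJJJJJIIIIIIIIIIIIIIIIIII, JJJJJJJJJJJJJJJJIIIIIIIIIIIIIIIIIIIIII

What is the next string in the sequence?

JJJJJJJJJJJJJJJJJJIIIIIIIIIIIIIIIIIIIIIIIII

The n-th term is 2n+2 J's then 3n+1 I's, where the shown terms are n = 3, 4, 5, 6, 7.
For the next term, n = 8, so the run lengths are 18, 25.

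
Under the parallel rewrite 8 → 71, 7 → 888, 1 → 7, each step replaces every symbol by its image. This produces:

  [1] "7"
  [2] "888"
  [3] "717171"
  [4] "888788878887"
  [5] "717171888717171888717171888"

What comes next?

φ(717171888717171888717171888) expands symbol-by-symbol to 888 7 888 7 888 7 71 71 71 888 7 888 7 888 7 71 71 71 888 7 888 7 888 7 71 71 71; joining the 27 pieces gives the next term.

888788878887717171888788878887717171888788878887717171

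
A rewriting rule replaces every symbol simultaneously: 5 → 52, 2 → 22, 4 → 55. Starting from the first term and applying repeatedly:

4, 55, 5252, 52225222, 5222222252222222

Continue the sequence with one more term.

52222222222222225222222222222222

Replace each of the 16 characters of 5222222252222222 in place — 52 22 22 22 22 22 22 22 52 22 22 22 22 22 22 22 — and concatenate.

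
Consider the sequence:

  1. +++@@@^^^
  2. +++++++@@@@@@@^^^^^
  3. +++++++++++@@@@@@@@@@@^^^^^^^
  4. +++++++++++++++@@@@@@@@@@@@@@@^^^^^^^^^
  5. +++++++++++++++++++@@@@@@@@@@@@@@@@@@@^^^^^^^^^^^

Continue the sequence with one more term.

The n-th term is 4n-1 +'s then 4n-1 @'s then 2n+1 ^'s (n = 1, 2, …).
Setting n = 6 gives 23, 23, 13 characters in each block.

+++++++++++++++++++++++@@@@@@@@@@@@@@@@@@@@@@@^^^^^^^^^^^^^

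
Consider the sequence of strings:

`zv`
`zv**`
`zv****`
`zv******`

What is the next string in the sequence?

zv********

Every step adds ** to the end: s(k+1) = s(k)·**.
One more step from zv****** gives the answer.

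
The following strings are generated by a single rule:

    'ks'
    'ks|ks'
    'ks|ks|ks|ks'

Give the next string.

ks|ks|ks|ks|ks|ks|ks|ks

Each string is two copies of the previous one joined by '|'.
So the next term is two copies of ks|ks|ks|ks with '|' between the halves.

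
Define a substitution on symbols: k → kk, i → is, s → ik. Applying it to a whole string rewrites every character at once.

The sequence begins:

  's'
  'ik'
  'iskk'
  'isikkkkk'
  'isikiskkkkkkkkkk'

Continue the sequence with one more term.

Replace each of the 16 characters of isikiskkkkkkkkkk in place — is ik is kk is ik kk kk kk kk kk kk kk kk kk kk — and concatenate.

isikiskkisikkkkkkkkkkkkkkkkkkkkk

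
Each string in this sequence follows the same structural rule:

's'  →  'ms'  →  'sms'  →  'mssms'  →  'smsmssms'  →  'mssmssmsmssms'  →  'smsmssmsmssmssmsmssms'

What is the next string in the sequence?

mssmssmsmssmssmsmssmsmssmssmsmssms

From term 3 onward, concatenate the second-to-last term with the last: s·ms = sms, ms·sms = mssms, …
Continuing: mssmssmsmssms · smsmssmsmssmssmsmssms gives term 8.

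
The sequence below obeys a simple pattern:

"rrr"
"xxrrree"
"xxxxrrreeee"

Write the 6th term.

Every step adds xx to the front and ee to the end of the previous string.
From xxxxrrreeee, 3 further steps: xxxxrrreeee → xxxxxxrrreeeeee → xxxxxxxxrrreeeeeeee → (answer).

xxxxxxxxxxrrreeeeeeeeee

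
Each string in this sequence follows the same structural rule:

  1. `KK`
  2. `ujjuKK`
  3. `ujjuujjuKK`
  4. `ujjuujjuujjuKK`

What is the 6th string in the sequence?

ujjuujjuujjuujjuujjuKK

Each term is the previous one with ujju prepended.
From ujjuujjuujjuKK, 2 further steps: ujjuujjuujjuKK → ujjuujjuujjuujjuKK → (answer).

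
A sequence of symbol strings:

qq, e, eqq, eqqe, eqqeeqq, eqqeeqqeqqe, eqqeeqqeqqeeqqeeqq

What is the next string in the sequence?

Each term (from the third on) is the previous term followed by the one before it: term 3 = e·qq = eqq.
So term 8 is eqqeeqqeqqeeqqeeqq·eqqeeqqeqqe.

eqqeeqqeqqeeqqeeqqeqqeeqqeqqe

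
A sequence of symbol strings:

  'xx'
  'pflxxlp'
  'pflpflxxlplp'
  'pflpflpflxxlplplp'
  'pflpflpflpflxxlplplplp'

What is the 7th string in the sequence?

Each term wraps the previous one in pfl on the left and lp on the right.
From pflpflpflpflxxlplplplp, 2 further steps: pflpflpflpflxxlplplplp → pflpflpflpflpflxxlplplplplp → (answer).

pflpflpflpflpflpflxxlplplplplplp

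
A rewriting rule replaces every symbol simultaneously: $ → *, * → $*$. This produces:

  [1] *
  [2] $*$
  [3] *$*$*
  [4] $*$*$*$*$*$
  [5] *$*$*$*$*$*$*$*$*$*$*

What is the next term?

Replace each of the 21 characters of *$*$*$*$*$*$*$*$*$*$* in place — $*$ * $*$ * $*$ * $*$ * $*$ * $*$ * $*$ * $*$ * $*$ * $*$ * $*$ — and concatenate.

$*$*$*$*$*$*$*$*$*$*$*$*$*$*$*$*$*$*$*$*$*$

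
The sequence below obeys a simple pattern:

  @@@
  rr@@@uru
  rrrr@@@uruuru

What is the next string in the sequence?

rrrrrr@@@uruuruuru

Every step adds rr to the front and uru to the end of the previous string.
So the next term is rr·rrrr@@@uruuru·uru.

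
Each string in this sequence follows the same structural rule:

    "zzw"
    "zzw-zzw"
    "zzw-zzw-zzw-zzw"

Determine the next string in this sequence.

s(k+1) = s(k)·-·s(k) — each term doubles the last with '-' between the halves.
One more doubling of zzw-zzw-zzw-zzw gives the answer.

zzw-zzw-zzw-zzw-zzw-zzw-zzw-zzw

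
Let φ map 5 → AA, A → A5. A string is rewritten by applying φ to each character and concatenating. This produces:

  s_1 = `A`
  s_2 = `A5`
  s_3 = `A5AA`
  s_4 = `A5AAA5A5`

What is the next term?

A5AAA5A5A5AAA5AA

Expanding A5AAA5A5: A→A5, 5→AA, A→A5, A→A5, A→A5, 5→AA, A→A5, 5→AA. Concatenated: A5 AA A5 A5 A5 AA A5 AA.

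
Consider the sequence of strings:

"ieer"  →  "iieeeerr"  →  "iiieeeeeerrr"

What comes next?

Term n consists of n i's, followed by 2n e's, followed by n r's (n = 1, 2, …).
At n = 4 the blocks have lengths 4, 8, 4.

iiiieeeeeeeerrrr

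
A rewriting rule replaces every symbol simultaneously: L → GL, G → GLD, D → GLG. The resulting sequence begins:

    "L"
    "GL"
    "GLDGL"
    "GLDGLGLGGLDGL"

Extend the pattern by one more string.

Rewriting the 13 symbols of GLDGLGLGGLDGL one by one yields GLD GL GLG GLD GL GLD GL GLD GLD GL GLG GLD GL; concatenated:

GLDGLGLGGLDGLGLDGLGLDGLDGLGLGGLDGL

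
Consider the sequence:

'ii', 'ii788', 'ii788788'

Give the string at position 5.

ii788788788788

Every step adds 788 to the end: s(k+1) = s(k)·788.
From ii788788, 2 further steps: ii788788 → ii788788788 → (answer).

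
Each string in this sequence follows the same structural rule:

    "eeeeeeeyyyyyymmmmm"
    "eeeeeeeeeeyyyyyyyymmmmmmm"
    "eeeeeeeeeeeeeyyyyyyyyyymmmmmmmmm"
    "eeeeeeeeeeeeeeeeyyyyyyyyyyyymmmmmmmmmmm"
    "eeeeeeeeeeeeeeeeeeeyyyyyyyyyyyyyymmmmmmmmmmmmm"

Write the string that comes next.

eeeeeeeeeeeeeeeeeeeeeeyyyyyyyyyyyyyyyymmmmmmmmmmmmmmm

Reading off run lengths: e runs 7, 10, 13, 16, 19; y runs 6, 8, 10, 12, 14; m runs 5, 7, 9, 11, 13 — each is linear in n, where the shown terms are n = 2, 3, 4, 5, 6.
For the next term, n = 7, so the run lengths are 22, 16, 15.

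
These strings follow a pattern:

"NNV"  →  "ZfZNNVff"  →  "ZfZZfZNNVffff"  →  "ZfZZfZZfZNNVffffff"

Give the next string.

Each term wraps the previous one in ZfZ on the left and ff on the right.
One more step from ZfZZfZZfZNNVffffff gives the answer.

ZfZZfZZfZZfZNNVffffffff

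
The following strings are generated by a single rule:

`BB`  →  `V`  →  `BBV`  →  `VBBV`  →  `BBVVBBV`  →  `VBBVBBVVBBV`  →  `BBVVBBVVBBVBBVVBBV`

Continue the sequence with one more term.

This is a Fibonacci-style word recurrence s(k) = s(k−2)·s(k−1): e.g. BB·V = BBV.
So term 8 is VBBVBBVVBBV·BBVVBBVVBBVBBVVBBV.

VBBVBBVVBBVBBVVBBVVBBVBBVVBBV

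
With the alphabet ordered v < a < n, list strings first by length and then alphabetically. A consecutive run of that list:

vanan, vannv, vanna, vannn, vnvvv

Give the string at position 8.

vnvav

Advancing 3 positions from vnvvv through vnvvv → vnvva → vnvvn reaches term 8.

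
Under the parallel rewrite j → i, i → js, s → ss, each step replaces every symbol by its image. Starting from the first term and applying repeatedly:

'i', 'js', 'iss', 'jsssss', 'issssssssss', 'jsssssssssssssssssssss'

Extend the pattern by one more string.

issssssssssssssssssssssssssssssssssssssssss

Replace each of the 22 characters of jsssssssssssssssssssss in place — i ss ss ss ss ss ss ss ss ss ss ss ss ss ss ss ss ss ss ss ss ss — and concatenate.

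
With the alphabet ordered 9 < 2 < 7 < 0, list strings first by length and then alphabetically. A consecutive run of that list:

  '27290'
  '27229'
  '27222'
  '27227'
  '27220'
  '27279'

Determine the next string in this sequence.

27272

Treat 27279 as a base-4 numeral over the given alphabet and add one, carrying through any trailing 0's.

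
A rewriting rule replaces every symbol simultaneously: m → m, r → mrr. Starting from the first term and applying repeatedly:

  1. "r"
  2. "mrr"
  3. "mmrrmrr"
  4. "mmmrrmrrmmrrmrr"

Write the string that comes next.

Applying the rule to each of the 15 symbols of mmmrrmrrmmrrmrr gives the pieces m m m mrr mrr m mrr mrr m m mrr mrr m mrr mrr, which concatenate to the answer.

mmmmrrmrrmmrrmrrmmmrrmrrmmrrmrr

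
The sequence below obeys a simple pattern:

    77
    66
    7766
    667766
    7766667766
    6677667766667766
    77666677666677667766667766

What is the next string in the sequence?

This is a Fibonacci-style word recurrence s(k) = s(k−2)·s(k−1): e.g. 77·66 = 7766.
The next term joins 6677667766667766 and 77666677666677667766667766.

667766776666776677666677666677667766667766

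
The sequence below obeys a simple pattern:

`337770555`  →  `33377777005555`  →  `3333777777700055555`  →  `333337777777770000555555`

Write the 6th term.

Reading off run lengths: 3 runs 2, 3, 4, 5; 7 runs 3, 5, 7, 9; 0 runs 1, 2, 3, 4; 5 runs 3, 4, 5, 6 — each is linear in n (n = 1, 2, …).
At n = 6 the blocks have lengths 7, 13, 6, 8.

3333333777777777777700000055555555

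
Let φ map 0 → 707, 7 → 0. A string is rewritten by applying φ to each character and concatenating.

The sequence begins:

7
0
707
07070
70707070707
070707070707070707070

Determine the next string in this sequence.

φ(070707070707070707070) expands symbol-by-symbol to 707 0 707 0 707 0 707 0 707 0 707 0 707 0 707 0 707 0 707 0 707; joining the 21 pieces gives the next term.

7070707070707070707070707070707070707070707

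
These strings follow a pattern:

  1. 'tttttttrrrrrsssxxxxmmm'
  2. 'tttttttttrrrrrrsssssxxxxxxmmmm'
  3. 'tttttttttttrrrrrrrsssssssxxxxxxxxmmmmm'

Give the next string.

tttttttttttttrrrrrrrrsssssssssxxxxxxxxxxmmmmmm

Each string has the form t^{2n+3} r^{n+3} s^{2n-1} x^{2n} m^{n+1}, where the shown terms are n = 2, 3, 4.
Setting n = 5 gives 13, 8, 9, 10, 6 characters in each block.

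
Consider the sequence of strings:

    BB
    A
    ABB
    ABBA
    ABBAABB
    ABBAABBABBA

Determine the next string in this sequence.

ABBAABBABBAABBAABB

This is a Fibonacci-style word recurrence s(k) = s(k−1)·s(k−2): e.g. A·BB = ABB.
So term 7 is ABBAABBABBA·ABBAABB.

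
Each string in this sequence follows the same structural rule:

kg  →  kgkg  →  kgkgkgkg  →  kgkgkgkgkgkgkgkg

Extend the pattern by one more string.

Each string is two copies of the previous one concatenated.
One more doubling of kgkgkgkgkgkgkgkg gives the answer.

kgkgkgkgkgkgkgkgkgkgkgkgkgkgkgkg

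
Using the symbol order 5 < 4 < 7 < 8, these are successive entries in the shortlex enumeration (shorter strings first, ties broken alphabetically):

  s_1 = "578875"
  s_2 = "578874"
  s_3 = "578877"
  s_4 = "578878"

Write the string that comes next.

578885

Treat 578878 as a base-4 numeral over the given alphabet and add one, carrying through any trailing 8's.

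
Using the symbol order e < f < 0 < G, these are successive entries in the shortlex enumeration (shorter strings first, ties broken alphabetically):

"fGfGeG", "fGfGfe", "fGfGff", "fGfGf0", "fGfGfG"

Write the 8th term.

Continuing the enumeration 3 steps past fGfGfG: fGfGfG → fGfG0e → fGfG0f → (answer).

fGfG00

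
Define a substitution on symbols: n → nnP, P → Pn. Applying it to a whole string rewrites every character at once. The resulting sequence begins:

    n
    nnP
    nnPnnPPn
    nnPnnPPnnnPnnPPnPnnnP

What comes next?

Rewriting the 21 symbols of nnPnnPPnnnPnnPPnPnnnP one by one yields nnP nnP Pn nnP nnP Pn Pn nnP nnP nnP Pn nnP nnP Pn Pn nnP Pn nnP nnP nnP Pn; concatenated:

nnPnnPPnnnPnnPPnPnnnPnnPnnPPnnnPnnPPnPnnnPPnnnPnnPnnPPn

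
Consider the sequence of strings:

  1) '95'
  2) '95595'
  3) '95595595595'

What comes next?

95595595595595595595595

Each string is two copies of the previous one joined by '5'.
So the next term is two copies of 95595595595 with '5' between the halves.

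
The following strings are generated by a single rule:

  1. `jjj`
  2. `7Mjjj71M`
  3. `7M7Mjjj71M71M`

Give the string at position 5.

7M7M7M7Mjjj71M71M71M71M

s(k+1) = 7M·s(k)·71M, so each term gains 7M as a prefix and 71M as a suffix.
From 7M7Mjjj71M71M, 2 further steps: 7M7Mjjj71M71M → 7M7M7Mjjj71M71M71M → (answer).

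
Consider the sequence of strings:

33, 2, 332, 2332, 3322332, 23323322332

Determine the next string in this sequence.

Each term (from the third on) is the two preceding terms concatenated in order: term 3 = 33·2 = 332.
Continuing: 3322332 · 23323322332 gives term 7.

332233223323322332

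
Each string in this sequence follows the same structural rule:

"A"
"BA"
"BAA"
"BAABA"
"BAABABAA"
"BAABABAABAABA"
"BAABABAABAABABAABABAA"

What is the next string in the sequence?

This is a Fibonacci-style word recurrence s(k) = s(k−1)·s(k−2): e.g. BA·A = BAA.
So term 8 is BAABABAABAABABAABABAA·BAABABAABAABA.

BAABABAABAABABAABABAABAABABAABAABA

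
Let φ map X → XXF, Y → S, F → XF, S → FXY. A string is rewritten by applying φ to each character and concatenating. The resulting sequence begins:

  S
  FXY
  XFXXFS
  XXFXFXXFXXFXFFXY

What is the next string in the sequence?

φ(XXFXFXXFXXFXFFXY) expands symbol-by-symbol to XXF XXF XF XXF XF XXF XXF XF XXF XXF XF XXF XF XF XXF S; joining the 16 pieces gives the next term.

XXFXXFXFXXFXFXXFXXFXFXXFXXFXFXXFXFXFXXFS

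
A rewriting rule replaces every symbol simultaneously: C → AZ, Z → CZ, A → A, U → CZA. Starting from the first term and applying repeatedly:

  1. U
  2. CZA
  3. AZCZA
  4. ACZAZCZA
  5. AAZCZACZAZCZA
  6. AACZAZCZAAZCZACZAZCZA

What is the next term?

Rewriting the 21 symbols of AACZAZCZAAZCZACZAZCZA one by one yields A A AZ CZ A CZ AZ CZ A A CZ AZ CZ A AZ CZ A CZ AZ CZ A; concatenated:

AAAZCZACZAZCZAACZAZCZAAZCZACZAZCZA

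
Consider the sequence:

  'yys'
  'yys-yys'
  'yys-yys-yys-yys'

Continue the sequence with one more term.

yys-yys-yys-yys-yys-yys-yys-yys

s(k+1) = s(k)·-·s(k) — each term doubles the last with '-' between the halves.
One more doubling of yys-yys-yys-yys gives the answer.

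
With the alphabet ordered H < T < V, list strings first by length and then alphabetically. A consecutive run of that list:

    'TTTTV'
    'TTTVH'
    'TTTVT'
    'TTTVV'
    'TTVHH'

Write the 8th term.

Continuing the enumeration 3 steps past TTVHH: TTVHH → TTVHT → TTVHV → (answer).

TTVTH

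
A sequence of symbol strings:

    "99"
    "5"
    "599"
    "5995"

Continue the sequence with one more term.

Each term (from the third on) is the previous term followed by the one before it: term 3 = 5·99 = 599.
So term 5 is 5995·599.

5995599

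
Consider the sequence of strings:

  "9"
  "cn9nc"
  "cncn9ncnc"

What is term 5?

Every step adds cn to the front and nc to the end of the previous string.
From cncn9ncnc, 2 further steps: cncn9ncnc → cncncn9ncncnc → (answer).

cncncncn9ncncncnc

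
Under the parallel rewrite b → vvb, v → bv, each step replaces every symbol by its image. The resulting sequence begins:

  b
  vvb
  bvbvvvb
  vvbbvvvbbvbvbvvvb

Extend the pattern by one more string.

Rewriting the 17 symbols of vvbbvvvbbvbvbvvvb one by one yields bv bv vvb vvb bv bv bv vvb vvb bv vvb bv vvb bv bv bv vvb; concatenated:

bvbvvvbvvbbvbvbvvvbvvbbvvvbbvvvbbvbvbvvvb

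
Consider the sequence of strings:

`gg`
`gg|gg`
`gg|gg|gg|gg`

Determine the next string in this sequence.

gg|gg|gg|gg|gg|gg|gg|gg

Every step duplicates the string with '|' between the halves.
One more doubling of gg|gg|gg|gg gives the answer.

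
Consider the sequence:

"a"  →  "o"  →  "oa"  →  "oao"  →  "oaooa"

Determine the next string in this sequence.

From term 3 onward, concatenate the last term with the second-to-last: o·a = oa, oa·o = oao, …
Continuing: oaooa · oao gives term 6.

oaooaoao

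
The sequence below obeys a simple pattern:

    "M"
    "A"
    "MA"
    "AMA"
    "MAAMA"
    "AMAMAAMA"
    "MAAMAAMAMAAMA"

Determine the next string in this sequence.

AMAMAAMAMAAMAAMAMAAMA

From term 3 onward, concatenate the second-to-last term with the last: M·A = MA, A·MA = AMA, …
The next term joins AMAMAAMA and MAAMAAMAMAAMA.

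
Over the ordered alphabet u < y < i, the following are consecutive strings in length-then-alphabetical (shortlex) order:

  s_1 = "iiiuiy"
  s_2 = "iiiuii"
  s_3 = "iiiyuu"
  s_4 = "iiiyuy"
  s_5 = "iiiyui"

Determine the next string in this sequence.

Find the rightmost character of iiiyui below i, bump it to the next letter, and reset everything to its right to u.

iiiyyu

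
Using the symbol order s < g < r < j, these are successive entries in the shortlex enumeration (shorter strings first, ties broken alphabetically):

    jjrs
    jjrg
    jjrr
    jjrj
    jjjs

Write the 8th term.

Continuing the enumeration 3 steps past jjjs: jjjs → jjjg → jjjr → (answer).

jjjj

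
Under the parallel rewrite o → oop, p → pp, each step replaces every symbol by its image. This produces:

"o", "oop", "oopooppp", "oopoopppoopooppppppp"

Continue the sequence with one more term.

Rewriting the 20 symbols of oopoopppoopooppppppp one by one yields oop oop pp oop oop pp pp pp oop oop pp oop oop pp pp pp pp pp pp pp; concatenated:

oopoopppoopoopppppppoopoopppoopooppppppppppppppp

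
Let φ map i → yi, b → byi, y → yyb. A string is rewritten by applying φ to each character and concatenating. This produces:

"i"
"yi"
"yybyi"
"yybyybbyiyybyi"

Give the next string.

Replace each of the 14 characters of yybyybbyiyybyi in place — yyb yyb byi yyb yyb byi byi yyb yi yyb yyb byi yyb yi — and concatenate.

yybyybbyiyybyybbyibyiyybyiyybyybbyiyybyi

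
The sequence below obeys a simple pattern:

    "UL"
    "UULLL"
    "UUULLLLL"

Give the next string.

Term n consists of n U's, followed by 2n-1 L's (n = 1, 2, …).
For the next term, n = 4, so the run lengths are 4, 7.

UUUULLLLLLL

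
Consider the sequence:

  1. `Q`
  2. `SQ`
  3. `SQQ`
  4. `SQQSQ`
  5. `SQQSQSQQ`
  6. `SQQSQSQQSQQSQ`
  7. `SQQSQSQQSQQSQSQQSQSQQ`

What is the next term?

Each term (from the third on) is the previous term followed by the one before it: term 3 = SQ·Q = SQQ.
Continuing: SQQSQSQQSQQSQSQQSQSQQ · SQQSQSQQSQQSQ gives term 8.

SQQSQSQQSQQSQSQQSQSQQSQQSQSQQSQQSQ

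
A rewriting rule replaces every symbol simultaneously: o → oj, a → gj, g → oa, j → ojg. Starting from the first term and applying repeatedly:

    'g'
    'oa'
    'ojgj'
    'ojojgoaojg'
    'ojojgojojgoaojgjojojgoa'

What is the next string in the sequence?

ojojgojojgoaojojgojojgoaojgjojojgoaojgojojgojojgoaojgj

φ(ojojgojojgoaojgjojojgoa) expands symbol-by-symbol to oj ojg oj ojg oa oj ojg oj ojg oa oj gj oj ojg oa ojg oj ojg oj ojg oa oj gj; joining the 23 pieces gives the next term.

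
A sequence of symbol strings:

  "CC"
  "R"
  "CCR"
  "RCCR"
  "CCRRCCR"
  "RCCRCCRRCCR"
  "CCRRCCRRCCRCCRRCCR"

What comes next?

RCCRCCRRCCRCCRRCCRRCCRCCRRCCR

Each term (from the third on) is the two preceding terms concatenated in order: term 3 = CC·R = CCR.
So term 8 is RCCRCCRRCCR·CCRRCCRRCCRCCRRCCR.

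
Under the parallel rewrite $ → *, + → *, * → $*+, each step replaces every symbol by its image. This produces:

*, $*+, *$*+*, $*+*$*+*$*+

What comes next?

Expanding $*+*$*+*$*+: $→*, *→$*+, +→*, *→$*+, $→*, *→$*+, +→*, *→$*+, $→*, *→$*+, +→*. Concatenated: * $*+ * $*+ * $*+ * $*+ * $*+ *.

*$*+*$*+*$*+*$*+*$*+*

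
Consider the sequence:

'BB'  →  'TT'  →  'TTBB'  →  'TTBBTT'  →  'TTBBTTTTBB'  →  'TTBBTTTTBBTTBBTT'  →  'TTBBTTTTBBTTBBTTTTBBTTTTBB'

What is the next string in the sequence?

TTBBTTTTBBTTBBTTTTBBTTTTBBTTBBTTTTBBTTBBTT

From term 3 onward, concatenate the last term with the second-to-last: TT·BB = TTBB, TTBB·TT = TTBBTT, …
Continuing: TTBBTTTTBBTTBBTTTTBBTTTTBB · TTBBTTTTBBTTBBTT gives term 8.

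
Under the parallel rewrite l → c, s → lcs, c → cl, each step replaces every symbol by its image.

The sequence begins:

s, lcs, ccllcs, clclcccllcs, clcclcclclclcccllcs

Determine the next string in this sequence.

clcclclcclclcclcclcclclclcccllcs

Applying the rule to each of the 19 symbols of clcclcclclclcccllcs gives the pieces cl c cl cl c cl cl c cl c cl c cl cl cl c c cl lcs, which concatenate to the answer.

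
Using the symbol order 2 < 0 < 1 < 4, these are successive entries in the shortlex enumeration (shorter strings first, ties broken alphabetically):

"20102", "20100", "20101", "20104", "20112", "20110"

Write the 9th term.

Continuing the enumeration 3 steps past 20110: 20110 → 20111 → 20114 → (answer).

20142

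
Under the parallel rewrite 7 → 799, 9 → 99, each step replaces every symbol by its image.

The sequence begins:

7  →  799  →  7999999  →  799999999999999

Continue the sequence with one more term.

Rewriting the 15 symbols of 799999999999999 one by one yields 799 99 99 99 99 99 99 99 99 99 99 99 99 99 99; concatenated:

7999999999999999999999999999999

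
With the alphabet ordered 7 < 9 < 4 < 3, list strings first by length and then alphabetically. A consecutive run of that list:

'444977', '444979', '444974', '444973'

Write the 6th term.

Advancing 2 positions from 444973 through 444973 → 444997 reaches term 6.

444999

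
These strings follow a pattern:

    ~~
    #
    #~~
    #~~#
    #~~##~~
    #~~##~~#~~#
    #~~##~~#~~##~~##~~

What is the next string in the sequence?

#~~##~~#~~##~~##~~#~~##~~#~~#

Each term (from the third on) is the previous term followed by the one before it: term 3 = #·~~ = #~~.
Continuing: #~~##~~#~~##~~##~~ · #~~##~~#~~# gives term 8.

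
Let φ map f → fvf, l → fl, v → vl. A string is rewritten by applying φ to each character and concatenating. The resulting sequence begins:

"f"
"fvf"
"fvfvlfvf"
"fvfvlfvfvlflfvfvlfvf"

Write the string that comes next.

fvfvlfvfvlflfvfvlfvfvlflfvfflfvfvlfvfvlflfvfvlfvf

Replace each of the 20 characters of fvfvlfvfvlflfvfvlfvf in place — fvf vl fvf vl fl fvf vl fvf vl fl fvf fl fvf vl fvf vl fl fvf vl fvf — and concatenate.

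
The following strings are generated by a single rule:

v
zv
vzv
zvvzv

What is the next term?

Each term (from the third on) is the two preceding terms concatenated in order: term 3 = v·zv = vzv.
The next term joins vzv and zvvzv.

vzvzvvzv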